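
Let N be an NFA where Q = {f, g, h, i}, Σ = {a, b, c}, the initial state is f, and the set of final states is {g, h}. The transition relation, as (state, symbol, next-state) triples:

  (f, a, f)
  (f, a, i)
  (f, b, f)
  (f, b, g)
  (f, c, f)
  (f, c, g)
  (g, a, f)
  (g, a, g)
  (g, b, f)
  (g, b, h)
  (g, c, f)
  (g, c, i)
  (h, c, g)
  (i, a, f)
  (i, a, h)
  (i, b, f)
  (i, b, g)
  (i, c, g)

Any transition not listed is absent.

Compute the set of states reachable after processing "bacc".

Start in {f}.
Read 'b': f→{f, g}; now {f, g}.
Read 'a': f→{f, i}, g→{f, g}; now {f, g, i}.
Read 'c': f→{f, g}, g→{f, i}, i→{g}; now {f, g, i}.
Read 'c': f→{f, g}, g→{f, i}, i→{g}; now {f, g, i}.

{f, g, i}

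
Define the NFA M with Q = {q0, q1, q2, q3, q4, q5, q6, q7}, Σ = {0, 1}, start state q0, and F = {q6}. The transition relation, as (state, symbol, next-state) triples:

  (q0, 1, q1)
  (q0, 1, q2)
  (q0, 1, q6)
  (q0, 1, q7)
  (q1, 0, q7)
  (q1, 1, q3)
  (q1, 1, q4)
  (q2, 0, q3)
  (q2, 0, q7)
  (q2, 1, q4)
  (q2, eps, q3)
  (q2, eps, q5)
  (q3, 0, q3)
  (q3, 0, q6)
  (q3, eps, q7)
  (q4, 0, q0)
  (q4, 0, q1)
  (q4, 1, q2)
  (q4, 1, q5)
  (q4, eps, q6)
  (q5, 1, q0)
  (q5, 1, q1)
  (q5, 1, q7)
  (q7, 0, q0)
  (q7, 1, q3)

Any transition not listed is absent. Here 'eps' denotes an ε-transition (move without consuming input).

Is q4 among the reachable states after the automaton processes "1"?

Start in {q0}.
Read '1': {q0} → {q1, q2, q3, q5, q6, q7}.
State q4 is not in {q1, q2, q3, q5, q6, q7}.

No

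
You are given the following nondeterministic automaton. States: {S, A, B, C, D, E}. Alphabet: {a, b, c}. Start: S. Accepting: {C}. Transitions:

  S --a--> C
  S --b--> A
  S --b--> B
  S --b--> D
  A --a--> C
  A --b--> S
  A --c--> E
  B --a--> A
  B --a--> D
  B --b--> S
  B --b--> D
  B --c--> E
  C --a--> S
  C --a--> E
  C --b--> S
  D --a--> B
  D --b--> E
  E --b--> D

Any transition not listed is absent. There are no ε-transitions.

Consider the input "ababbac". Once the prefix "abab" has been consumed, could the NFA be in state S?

Yes

Start in {S}.
Read 'a': S→{C}; now {C}.
Read 'b': C→{S}; now {S}.
Read 'a': S→{C}; now {C}.
Read 'b': C→{S}; now {S}.
State S is in {S}.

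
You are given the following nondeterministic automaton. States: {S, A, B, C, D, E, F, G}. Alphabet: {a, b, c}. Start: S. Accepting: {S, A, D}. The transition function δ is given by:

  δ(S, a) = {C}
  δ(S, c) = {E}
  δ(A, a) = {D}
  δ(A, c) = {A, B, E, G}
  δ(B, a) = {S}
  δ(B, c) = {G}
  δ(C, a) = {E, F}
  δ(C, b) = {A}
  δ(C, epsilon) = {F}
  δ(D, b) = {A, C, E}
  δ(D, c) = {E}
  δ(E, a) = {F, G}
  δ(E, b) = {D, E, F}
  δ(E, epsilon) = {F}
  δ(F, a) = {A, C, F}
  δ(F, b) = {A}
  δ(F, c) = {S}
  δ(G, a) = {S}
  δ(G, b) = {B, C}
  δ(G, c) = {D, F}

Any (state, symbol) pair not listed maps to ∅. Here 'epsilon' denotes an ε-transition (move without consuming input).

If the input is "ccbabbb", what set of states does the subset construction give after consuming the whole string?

∅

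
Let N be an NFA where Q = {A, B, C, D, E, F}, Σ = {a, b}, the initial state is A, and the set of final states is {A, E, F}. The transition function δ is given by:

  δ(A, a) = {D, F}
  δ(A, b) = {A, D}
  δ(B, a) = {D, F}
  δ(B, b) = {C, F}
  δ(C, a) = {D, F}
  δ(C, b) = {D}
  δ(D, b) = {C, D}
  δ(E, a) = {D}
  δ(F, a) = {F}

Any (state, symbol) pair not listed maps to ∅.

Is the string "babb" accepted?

Start in {A}.
Read 'b': {A} → {A, D}.
Read 'a': {A, D} → {D, F}.
Read 'b': {D, F} → {C, D}.
Read 'b': {C, D} → {C, D}.
The final set {C, D} contains no accepting state.

No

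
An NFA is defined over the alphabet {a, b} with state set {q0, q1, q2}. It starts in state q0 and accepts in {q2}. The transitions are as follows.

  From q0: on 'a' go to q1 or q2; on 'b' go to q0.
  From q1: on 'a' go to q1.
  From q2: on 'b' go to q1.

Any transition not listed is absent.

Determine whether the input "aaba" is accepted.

No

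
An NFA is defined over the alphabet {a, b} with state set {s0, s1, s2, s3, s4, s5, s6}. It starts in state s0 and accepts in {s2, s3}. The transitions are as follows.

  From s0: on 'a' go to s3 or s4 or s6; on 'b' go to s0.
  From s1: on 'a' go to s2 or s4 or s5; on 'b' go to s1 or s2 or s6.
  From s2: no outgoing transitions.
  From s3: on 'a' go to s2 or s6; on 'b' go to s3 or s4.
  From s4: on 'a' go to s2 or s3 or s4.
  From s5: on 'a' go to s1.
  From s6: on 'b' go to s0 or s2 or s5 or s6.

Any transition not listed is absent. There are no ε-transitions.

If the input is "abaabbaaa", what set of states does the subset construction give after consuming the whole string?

Start in {s0}.
Read 'a': s0→{s3, s4, s6}; now {s3, s4, s6}.
Read 'b': s3→{s3, s4}, s4→∅, s6→{s0, s2, s5, s6}; now {s0, s2, s3, s4, s5, s6}.
Read 'a': s0→{s3, s4, s6}, s2→∅, s3→{s2, s6}, s4→{s2, s3, s4}, s5→{s1}, s6→∅; now {s1, s2, s3, s4, s6}.
Read 'a': s1→{s2, s4, s5}, s2→∅, s3→{s2, s6}, s4→{s2, s3, s4}, s6→∅; now {s2, s3, s4, s5, s6}.
Read 'b': s2→∅, s3→{s3, s4}, s4→∅, s5→∅, s6→{s0, s2, s5, s6}; now {s0, s2, s3, s4, s5, s6}.
Read 'b': s0→{s0}, s2→∅, s3→{s3, s4}, s4→∅, s5→∅, s6→{s0, s2, s5, s6}; now {s0, s2, s3, s4, s5, s6}.
Read 'a': s0→{s3, s4, s6}, s2→∅, s3→{s2, s6}, s4→{s2, s3, s4}, s5→{s1}, s6→∅; now {s1, s2, s3, s4, s6}.
Read 'a': s1→{s2, s4, s5}, s2→∅, s3→{s2, s6}, s4→{s2, s3, s4}, s6→∅; now {s2, s3, s4, s5, s6}.
Read 'a': s2→∅, s3→{s2, s6}, s4→{s2, s3, s4}, s5→{s1}, s6→∅; now {s1, s2, s3, s4, s6}.

{s1, s2, s3, s4, s6}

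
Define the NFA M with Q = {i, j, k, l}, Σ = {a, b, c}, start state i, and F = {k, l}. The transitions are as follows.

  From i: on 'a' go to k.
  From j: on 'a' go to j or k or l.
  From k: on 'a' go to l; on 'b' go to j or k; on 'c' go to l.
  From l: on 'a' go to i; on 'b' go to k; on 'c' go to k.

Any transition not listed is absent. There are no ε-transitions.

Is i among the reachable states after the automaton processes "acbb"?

No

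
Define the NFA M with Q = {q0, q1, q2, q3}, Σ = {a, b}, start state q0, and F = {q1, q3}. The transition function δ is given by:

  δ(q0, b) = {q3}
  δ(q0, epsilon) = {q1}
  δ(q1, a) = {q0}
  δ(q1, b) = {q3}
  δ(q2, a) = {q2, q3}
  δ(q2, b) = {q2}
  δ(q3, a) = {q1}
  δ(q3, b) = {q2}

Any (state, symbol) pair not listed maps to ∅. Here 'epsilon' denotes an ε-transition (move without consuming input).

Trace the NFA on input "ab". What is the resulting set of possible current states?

Start: ε-closure({q0}) = {q0, q1}.
Read 'a': q0→∅, q1→{q0}; union {q0}; ε-closure = {q0, q1}.
Read 'b': q0→{q3}, q1→{q3}; now {q3}.

{q3}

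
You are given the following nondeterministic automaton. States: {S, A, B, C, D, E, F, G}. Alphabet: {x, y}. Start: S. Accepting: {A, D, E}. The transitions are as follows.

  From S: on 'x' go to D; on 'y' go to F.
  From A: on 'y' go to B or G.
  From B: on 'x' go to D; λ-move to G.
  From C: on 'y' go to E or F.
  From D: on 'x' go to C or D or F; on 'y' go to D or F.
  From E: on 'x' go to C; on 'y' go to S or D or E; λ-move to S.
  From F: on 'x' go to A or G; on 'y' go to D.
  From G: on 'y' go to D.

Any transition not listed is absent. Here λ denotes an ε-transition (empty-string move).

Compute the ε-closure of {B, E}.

{S, B, E, G}

Begin with {B, E}.
ε-move E → S; add S.
ε-move B → G; add G.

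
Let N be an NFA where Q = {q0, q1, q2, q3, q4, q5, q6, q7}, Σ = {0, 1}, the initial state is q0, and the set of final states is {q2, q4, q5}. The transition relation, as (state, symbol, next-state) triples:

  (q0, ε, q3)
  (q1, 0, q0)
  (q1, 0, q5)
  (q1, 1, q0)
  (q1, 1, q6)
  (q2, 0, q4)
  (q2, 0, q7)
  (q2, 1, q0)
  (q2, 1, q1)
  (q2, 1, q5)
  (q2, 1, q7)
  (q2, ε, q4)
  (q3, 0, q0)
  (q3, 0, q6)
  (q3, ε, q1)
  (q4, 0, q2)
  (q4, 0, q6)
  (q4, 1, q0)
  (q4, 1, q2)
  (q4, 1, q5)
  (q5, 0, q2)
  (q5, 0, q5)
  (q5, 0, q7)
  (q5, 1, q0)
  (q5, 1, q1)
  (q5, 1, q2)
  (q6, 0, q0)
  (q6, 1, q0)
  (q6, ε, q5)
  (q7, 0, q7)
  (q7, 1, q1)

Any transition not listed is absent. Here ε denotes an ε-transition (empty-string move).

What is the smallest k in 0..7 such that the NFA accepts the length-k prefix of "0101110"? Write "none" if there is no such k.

1

Start: ε-closure({q0}) = {q0, q1, q3}.
Read '0': {q0, q1, q3} → {q0, q1, q3, q5, q6}.
None of the earlier sets intersect F, but {q0, q1, q3, q5, q6} does.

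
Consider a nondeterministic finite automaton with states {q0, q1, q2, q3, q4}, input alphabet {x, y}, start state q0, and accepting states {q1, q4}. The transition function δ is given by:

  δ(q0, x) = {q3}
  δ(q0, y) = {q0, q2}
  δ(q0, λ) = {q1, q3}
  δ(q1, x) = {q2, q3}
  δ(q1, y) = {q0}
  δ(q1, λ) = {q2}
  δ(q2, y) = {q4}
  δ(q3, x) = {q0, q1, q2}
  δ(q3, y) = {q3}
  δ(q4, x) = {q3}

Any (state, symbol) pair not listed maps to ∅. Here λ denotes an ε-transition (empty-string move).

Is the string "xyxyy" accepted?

Yes

Start: ε-closure({q0}) = {q0, q1, q2, q3}.
Read 'x': {q0, q1, q2, q3} → {q0, q1, q2, q3}.
Read 'y': {q0, q1, q2, q3} → {q0, q1, q2, q3, q4}.
Read 'x': {q0, q1, q2, q3, q4} → {q0, q1, q2, q3}.
Read 'y': {q0, q1, q2, q3} → {q0, q1, q2, q3, q4}.
Read 'y': {q0, q1, q2, q3, q4} → {q0, q1, q2, q3, q4}.
The final set {q0, q1, q2, q3, q4} contains the accepting states q1, q4.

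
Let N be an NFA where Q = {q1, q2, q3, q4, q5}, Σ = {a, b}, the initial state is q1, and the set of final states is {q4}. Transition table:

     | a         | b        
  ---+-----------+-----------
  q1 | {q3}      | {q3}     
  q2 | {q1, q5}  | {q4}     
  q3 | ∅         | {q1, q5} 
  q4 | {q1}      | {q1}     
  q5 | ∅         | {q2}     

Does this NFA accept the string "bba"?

No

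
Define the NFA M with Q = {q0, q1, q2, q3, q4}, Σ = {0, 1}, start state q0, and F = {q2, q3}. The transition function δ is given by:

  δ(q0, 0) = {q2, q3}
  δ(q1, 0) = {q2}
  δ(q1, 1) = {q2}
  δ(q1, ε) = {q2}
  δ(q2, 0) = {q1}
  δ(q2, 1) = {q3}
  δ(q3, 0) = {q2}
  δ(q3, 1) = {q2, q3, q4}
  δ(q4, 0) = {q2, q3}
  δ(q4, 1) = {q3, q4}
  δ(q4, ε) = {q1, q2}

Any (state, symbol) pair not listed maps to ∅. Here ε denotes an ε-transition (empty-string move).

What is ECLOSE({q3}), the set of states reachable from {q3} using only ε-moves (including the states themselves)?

Begin with {q3}.
No ε-moves leave this set, so the closure equals the set itself.

{q3}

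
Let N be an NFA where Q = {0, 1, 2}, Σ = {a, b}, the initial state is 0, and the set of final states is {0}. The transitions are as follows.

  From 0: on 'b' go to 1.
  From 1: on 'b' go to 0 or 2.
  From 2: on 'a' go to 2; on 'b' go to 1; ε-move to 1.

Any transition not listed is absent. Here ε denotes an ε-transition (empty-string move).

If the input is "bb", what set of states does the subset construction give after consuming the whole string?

Start in {0}.
Read 'b': {0} → {1}.
Read 'b': {1} → {0, 1, 2}.

{0, 1, 2}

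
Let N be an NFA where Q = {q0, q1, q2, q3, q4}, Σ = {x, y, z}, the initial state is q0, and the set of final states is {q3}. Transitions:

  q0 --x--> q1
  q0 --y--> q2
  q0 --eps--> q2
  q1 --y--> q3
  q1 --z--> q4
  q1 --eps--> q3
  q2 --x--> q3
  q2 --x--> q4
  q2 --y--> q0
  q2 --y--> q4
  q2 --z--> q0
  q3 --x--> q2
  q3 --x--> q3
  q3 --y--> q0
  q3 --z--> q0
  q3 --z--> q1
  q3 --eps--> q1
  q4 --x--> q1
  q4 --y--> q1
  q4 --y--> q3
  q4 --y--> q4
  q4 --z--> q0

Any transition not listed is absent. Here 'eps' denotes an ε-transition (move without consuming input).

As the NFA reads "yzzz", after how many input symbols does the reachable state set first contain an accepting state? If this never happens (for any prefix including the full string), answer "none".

Start: ε-closure({q0}) = {q0, q2}.
Read 'y': q0→{q2}, q2→{q0, q4}; now {q0, q2, q4}.
Read 'z': q0→∅, q2→{q0}, q4→{q0}; union {q0}; ε-closure = {q0, q2}.
Read 'z': q0→∅, q2→{q0}; union {q0}; ε-closure = {q0, q2}.
Read 'z': q0→∅, q2→{q0}; union {q0}; ε-closure = {q0, q2}.
No reachable set along the way intersects F.

none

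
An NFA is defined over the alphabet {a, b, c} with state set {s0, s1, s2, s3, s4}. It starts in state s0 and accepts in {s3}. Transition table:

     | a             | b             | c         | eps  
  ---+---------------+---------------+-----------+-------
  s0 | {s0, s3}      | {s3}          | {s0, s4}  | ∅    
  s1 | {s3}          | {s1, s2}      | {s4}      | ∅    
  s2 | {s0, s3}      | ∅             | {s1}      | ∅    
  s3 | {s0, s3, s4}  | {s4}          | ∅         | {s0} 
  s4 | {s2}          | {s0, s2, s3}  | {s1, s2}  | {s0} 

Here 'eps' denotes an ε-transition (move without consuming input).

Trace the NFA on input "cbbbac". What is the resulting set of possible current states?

Start in {s0}.
Read 'c': s0→{s0, s4}; now {s0, s4}.
Read 'b': s0→{s3}, s4→{s0, s2, s3}; now {s0, s2, s3}.
Read 'b': s0→{s3}, s2→∅, s3→{s4}; union {s3, s4}; ε-closure = {s0, s3, s4}.
Read 'b': s0→{s3}, s3→{s4}, s4→{s0, s2, s3}; now {s0, s2, s3, s4}.
Read 'a': s0→{s0, s3}, s2→{s0, s3}, s3→{s0, s3, s4}, s4→{s2}; now {s0, s2, s3, s4}.
Read 'c': s0→{s0, s4}, s2→{s1}, s3→∅, s4→{s1, s2}; now {s0, s1, s2, s4}.

{s0, s1, s2, s4}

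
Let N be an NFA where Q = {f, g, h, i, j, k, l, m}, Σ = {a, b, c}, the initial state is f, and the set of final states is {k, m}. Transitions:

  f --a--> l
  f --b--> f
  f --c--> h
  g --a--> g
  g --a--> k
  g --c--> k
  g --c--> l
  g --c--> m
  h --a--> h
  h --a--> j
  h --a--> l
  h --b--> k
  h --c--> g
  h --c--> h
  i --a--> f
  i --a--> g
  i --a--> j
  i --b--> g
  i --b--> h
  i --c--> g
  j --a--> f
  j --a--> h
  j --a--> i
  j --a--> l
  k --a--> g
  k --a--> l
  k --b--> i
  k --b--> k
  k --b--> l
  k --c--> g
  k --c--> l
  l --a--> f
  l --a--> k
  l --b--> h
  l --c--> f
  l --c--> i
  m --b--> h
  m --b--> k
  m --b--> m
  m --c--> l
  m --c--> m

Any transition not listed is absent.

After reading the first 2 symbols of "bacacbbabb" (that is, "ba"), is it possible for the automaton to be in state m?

Start in {f}.
Read 'b': {f} → {f}.
Read 'a': {f} → {l}.
State m is not in {l}.

No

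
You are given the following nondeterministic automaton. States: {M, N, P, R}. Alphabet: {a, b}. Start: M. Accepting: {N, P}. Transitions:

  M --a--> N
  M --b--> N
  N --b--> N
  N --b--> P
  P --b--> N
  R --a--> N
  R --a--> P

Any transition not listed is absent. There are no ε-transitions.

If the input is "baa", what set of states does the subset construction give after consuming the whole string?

∅

Start in {M}.
Read 'b': {M} → {N}.
Read 'a': {N} → ∅.
The set is empty and remains empty for the remaining 1 symbol.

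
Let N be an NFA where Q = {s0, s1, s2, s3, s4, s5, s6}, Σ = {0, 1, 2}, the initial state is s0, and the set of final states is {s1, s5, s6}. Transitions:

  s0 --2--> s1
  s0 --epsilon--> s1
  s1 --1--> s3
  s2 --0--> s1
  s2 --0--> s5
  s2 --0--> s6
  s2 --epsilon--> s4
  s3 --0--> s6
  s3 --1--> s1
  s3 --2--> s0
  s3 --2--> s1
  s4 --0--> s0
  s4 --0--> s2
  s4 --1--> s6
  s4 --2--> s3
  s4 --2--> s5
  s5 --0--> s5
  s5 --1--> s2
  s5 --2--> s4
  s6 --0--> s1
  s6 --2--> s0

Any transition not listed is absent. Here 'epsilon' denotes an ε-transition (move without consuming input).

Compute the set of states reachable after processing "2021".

Start: ε-closure({s0}) = {s0, s1}.
Read '2': {s0, s1} → {s1}.
Read '0': {s1} → ∅.
The set is empty and remains empty for the remaining 2 symbols.

∅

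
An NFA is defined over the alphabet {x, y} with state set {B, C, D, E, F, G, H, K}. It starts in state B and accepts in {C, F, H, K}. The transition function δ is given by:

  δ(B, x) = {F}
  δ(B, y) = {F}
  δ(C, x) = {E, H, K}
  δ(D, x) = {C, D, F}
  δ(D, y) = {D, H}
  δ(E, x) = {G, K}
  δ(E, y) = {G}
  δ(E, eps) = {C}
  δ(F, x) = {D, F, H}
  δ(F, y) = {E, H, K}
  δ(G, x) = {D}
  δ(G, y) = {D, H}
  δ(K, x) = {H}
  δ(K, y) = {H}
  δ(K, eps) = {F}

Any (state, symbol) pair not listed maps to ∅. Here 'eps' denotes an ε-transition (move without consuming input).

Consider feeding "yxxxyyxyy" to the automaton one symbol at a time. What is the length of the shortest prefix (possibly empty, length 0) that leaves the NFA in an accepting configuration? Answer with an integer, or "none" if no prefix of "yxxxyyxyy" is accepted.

1

Start in {B}.
Read 'y': {B} → {F}.
None of the earlier sets intersect F, but {F} does.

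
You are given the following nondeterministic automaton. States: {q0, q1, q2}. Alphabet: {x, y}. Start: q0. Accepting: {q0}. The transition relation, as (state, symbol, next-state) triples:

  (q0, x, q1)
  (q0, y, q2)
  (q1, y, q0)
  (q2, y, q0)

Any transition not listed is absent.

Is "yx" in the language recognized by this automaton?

Start in {q0}.
Read 'y': q0→{q2}; now {q2}.
Read 'x': q2→∅; now ∅.
The final set ∅ contains no accepting state.

No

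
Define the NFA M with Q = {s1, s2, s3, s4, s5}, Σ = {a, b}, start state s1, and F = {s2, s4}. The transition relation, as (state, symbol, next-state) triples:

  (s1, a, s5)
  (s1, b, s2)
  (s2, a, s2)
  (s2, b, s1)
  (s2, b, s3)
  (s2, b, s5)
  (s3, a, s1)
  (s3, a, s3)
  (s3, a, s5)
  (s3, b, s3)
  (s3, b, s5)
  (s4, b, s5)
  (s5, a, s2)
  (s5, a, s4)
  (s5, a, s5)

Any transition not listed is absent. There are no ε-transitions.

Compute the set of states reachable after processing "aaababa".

Start in {s1}.
Read 'a': s1→{s5}; now {s5}.
Read 'a': s5→{s2, s4, s5}; now {s2, s4, s5}.
Read 'a': s2→{s2}, s4→∅, s5→{s2, s4, s5}; now {s2, s4, s5}.
Read 'b': s2→{s1, s3, s5}, s4→{s5}, s5→∅; now {s1, s3, s5}.
Read 'a': s1→{s5}, s3→{s1, s3, s5}, s5→{s2, s4, s5}; now {s1, s2, s3, s4, s5}.
Read 'b': s1→{s2}, s2→{s1, s3, s5}, s3→{s3, s5}, s4→{s5}, s5→∅; now {s1, s2, s3, s5}.
Read 'a': s1→{s5}, s2→{s2}, s3→{s1, s3, s5}, s5→{s2, s4, s5}; now {s1, s2, s3, s4, s5}.

{s1, s2, s3, s4, s5}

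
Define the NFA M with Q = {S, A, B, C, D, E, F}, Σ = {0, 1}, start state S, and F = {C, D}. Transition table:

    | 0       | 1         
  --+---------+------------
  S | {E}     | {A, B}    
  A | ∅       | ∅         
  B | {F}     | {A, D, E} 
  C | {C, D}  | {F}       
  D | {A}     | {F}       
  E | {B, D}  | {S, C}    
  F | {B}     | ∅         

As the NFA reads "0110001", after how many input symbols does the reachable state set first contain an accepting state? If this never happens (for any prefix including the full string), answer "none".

Start in {S}.
Read '0': S→{E}; now {E}.
Read '1': E→{S, C}; now {S, C}.
None of the earlier sets intersect F, but {S, C} does.

2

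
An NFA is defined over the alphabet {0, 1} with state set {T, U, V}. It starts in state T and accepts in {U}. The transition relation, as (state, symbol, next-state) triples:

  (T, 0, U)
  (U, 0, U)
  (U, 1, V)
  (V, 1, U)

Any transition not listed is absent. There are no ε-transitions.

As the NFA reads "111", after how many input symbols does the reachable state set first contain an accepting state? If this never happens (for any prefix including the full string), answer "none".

none

Start in {T}.
Read '1': T→∅; now ∅.
The set is empty and remains empty for the remaining 2 symbols.
No reachable set along the way intersects F.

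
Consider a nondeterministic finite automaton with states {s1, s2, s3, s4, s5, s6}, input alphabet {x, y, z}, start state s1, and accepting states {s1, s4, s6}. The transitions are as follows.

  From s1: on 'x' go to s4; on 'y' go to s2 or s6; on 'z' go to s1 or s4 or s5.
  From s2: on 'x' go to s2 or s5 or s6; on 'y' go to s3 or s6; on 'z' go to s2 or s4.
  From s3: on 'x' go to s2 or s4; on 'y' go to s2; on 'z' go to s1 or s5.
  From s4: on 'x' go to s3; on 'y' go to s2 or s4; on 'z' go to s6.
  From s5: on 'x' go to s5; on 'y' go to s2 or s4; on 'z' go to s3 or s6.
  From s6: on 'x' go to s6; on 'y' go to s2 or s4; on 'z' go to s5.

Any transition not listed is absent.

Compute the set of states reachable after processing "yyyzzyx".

Start in {s1}.
Read 'y': {s1} → {s2, s6}.
Read 'y': {s2, s6} → {s2, s3, s4, s6}.
Read 'y': {s2, s3, s4, s6} → {s2, s3, s4, s6}.
Read 'z': {s2, s3, s4, s6} → {s1, s2, s4, s5, s6}.
Read 'z': {s1, s2, s4, s5, s6} → {s1, s2, s3, s4, s5, s6}.
Read 'y': {s1, s2, s3, s4, s5, s6} → {s2, s3, s4, s6}.
Read 'x': {s2, s3, s4, s6} → {s2, s3, s4, s5, s6}.

{s2, s3, s4, s5, s6}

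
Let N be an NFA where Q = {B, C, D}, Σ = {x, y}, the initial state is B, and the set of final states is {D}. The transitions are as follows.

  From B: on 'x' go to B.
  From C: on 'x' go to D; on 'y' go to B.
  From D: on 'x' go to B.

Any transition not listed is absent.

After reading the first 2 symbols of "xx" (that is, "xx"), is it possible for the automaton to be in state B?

Yes

Start in {B}.
Read 'x': B→{B}; now {B}.
Read 'x': B→{B}; now {B}.
State B is in {B}.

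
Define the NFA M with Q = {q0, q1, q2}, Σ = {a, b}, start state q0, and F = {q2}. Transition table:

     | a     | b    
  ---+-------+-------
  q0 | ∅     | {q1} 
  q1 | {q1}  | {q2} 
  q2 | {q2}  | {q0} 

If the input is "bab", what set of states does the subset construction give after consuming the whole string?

Start in {q0}.
Read 'b': {q0} → {q1}.
Read 'a': {q1} → {q1}.
Read 'b': {q1} → {q2}.

{q2}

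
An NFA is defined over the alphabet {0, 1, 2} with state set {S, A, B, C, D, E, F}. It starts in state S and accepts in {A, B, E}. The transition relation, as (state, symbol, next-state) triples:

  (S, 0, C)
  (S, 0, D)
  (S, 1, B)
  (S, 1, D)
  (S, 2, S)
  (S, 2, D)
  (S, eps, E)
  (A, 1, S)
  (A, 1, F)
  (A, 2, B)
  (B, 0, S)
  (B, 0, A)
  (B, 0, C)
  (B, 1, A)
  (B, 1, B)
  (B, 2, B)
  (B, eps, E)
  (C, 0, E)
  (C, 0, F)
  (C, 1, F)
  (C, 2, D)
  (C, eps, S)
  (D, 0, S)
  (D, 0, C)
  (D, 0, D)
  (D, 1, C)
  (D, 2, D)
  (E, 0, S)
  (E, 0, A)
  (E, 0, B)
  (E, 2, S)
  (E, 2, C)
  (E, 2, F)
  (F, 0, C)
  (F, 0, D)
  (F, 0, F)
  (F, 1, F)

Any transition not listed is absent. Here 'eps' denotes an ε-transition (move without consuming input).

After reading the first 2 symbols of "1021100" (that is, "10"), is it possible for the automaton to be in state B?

Start: ε-closure({S}) = {S, E}.
Read '1': {S, E} → {B, D, E}.
Read '0': {B, D, E} → {S, A, B, C, D, E}.
State B is in {S, A, B, C, D, E}.

Yes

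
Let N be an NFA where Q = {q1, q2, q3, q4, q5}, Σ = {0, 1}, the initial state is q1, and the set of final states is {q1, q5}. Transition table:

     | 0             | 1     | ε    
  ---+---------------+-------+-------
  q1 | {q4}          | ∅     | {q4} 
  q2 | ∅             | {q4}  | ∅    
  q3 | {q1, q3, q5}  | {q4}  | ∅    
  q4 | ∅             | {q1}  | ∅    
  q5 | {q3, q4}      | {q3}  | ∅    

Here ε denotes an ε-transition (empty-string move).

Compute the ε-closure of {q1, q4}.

Begin with {q1, q4}.
No ε-moves leave this set, so the closure equals the set itself.

{q1, q4}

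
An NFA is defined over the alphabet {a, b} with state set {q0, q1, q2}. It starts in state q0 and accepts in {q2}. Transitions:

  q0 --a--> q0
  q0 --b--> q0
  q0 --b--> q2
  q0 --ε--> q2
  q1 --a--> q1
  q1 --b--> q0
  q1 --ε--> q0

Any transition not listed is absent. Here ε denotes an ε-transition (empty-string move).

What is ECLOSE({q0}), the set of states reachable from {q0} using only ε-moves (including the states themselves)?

Begin with {q0}.
ε-move q0 → q2; add q2.

{q0, q2}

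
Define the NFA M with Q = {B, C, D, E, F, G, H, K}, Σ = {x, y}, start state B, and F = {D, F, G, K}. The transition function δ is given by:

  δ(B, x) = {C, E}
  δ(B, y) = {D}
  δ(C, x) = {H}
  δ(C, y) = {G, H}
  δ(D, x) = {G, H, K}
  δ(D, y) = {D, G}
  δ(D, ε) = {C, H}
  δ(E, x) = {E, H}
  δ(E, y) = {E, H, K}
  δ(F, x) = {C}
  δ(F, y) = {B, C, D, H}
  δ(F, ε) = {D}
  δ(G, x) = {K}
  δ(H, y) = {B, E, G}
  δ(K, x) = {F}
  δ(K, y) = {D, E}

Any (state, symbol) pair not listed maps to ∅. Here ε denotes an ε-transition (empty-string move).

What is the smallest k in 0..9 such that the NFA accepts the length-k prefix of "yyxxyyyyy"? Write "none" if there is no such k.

1

Start in {B}.
Read 'y': B→{D}; union {D}; ε-closure = {C, D, H}.
None of the earlier sets intersect F, but {C, D, H} does.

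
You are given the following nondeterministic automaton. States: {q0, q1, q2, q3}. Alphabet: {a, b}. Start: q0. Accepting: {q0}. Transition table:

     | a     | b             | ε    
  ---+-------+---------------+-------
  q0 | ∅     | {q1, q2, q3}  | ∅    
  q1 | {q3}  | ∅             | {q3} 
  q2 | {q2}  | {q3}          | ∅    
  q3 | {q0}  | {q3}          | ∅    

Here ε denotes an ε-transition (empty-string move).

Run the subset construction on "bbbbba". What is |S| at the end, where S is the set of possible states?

Start in {q0}.
Read 'b': q0→{q1, q2, q3}; now {q1, q2, q3}.
Read 'b': q1→∅, q2→{q3}, q3→{q3}; now {q3}.
Read 'b': q3→{q3}; now {q3}.
Read 'b': q3→{q3}; now {q3}.
Read 'b': q3→{q3}; now {q3}.
Read 'a': q3→{q0}; now {q0}.
That set has 1 state.

1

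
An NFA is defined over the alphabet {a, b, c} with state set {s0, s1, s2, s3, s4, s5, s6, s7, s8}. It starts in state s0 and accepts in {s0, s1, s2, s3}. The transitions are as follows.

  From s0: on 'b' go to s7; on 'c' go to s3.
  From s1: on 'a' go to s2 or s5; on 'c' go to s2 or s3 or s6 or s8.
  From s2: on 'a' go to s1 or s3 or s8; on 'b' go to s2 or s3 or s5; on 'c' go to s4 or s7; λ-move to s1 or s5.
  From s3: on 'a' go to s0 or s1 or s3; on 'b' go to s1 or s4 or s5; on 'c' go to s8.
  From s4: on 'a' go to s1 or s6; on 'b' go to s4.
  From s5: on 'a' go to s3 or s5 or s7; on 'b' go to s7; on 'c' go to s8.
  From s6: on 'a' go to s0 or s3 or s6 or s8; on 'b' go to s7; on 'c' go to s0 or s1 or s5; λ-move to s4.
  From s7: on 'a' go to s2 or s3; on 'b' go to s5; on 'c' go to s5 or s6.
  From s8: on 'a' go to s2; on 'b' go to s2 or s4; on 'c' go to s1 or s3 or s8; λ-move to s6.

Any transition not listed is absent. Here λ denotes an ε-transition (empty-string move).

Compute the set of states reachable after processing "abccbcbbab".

Start in {s0}.
Read 'a': {s0} → ∅.
The set is empty and remains empty for the remaining 9 symbols.

∅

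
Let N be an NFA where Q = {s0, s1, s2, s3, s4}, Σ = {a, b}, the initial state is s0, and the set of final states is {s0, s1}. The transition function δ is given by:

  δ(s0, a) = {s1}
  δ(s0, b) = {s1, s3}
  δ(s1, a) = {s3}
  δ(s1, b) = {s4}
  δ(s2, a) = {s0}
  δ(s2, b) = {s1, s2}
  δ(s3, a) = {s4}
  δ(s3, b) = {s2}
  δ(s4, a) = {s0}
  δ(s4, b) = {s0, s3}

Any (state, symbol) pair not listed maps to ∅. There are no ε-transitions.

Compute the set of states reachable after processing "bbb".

{s0, s1, s2, s3}

Start in {s0}.
Read 'b': s0→{s1, s3}; now {s1, s3}.
Read 'b': s1→{s4}, s3→{s2}; now {s2, s4}.
Read 'b': s2→{s1, s2}, s4→{s0, s3}; now {s0, s1, s2, s3}.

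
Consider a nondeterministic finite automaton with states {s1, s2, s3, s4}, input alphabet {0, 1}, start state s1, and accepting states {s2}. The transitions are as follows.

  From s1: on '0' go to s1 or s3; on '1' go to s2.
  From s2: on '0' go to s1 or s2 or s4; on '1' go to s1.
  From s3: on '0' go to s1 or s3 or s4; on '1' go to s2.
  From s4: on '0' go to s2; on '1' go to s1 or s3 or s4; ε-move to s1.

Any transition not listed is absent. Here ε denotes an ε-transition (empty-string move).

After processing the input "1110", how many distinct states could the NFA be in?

3

Start in {s1}.
Read '1': s1→{s2}; now {s2}.
Read '1': s2→{s1}; now {s1}.
Read '1': s1→{s2}; now {s2}.
Read '0': s2→{s1, s2, s4}; now {s1, s2, s4}.
That set has 3 states.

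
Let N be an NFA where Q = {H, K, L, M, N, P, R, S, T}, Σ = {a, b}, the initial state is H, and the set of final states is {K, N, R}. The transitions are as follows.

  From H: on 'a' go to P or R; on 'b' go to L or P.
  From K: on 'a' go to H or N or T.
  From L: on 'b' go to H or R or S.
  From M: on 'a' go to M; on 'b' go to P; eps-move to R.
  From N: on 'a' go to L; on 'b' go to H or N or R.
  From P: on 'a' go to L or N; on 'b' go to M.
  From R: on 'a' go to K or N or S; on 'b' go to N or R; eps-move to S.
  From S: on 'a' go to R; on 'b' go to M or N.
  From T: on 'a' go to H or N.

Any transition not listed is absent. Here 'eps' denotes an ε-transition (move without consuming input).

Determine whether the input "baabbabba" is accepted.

Yes

Start in {H}.
Read 'b': {H} → {L, P}.
Read 'a': {L, P} → {L, N}.
Read 'a': {L, N} → {L}.
Read 'b': {L} → {H, R, S}.
Read 'b': {H, R, S} → {L, M, N, P, R, S}.
Read 'a': {L, M, N, P, R, S} → {K, L, M, N, R, S}.
Read 'b': {K, L, M, N, R, S} → {H, M, N, P, R, S}.
Read 'b': {H, M, N, P, R, S} → {H, L, M, N, P, R, S}.
Read 'a': {H, L, M, N, P, R, S} → {K, L, M, N, P, R, S}.
The final set {K, L, M, N, P, R, S} contains the accepting states K, N, R.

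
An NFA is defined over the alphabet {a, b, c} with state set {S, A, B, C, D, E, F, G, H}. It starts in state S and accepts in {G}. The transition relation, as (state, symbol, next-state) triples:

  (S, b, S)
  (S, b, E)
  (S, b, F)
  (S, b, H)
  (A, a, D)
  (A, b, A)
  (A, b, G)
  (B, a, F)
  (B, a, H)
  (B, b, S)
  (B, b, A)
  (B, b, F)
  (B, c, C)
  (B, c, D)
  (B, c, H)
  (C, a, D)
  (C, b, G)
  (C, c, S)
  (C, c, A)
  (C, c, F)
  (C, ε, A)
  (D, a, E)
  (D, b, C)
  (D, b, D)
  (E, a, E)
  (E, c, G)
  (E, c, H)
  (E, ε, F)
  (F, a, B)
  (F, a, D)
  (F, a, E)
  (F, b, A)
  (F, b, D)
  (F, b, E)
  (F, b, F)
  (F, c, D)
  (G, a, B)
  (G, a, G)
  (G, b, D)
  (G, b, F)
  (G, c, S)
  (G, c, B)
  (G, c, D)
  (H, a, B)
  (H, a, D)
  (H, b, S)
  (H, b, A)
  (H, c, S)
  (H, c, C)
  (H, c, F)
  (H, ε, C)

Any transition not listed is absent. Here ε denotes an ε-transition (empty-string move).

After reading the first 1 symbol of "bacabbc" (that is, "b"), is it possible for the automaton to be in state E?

Yes

Start in {S}.
Read 'b': {S} → {S, A, C, E, F, H}.
State E is in {S, A, C, E, F, H}.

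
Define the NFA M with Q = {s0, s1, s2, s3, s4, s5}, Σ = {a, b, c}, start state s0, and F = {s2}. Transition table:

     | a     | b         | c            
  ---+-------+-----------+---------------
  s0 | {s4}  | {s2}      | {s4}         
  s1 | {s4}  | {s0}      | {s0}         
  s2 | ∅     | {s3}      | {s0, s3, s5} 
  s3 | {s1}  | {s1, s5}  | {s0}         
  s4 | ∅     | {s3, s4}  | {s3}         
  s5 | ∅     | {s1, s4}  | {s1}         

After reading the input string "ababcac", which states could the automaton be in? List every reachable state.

∅

Start in {s0}.
Read 'a': s0→{s4}; now {s4}.
Read 'b': s4→{s3, s4}; now {s3, s4}.
Read 'a': s3→{s1}, s4→∅; now {s1}.
Read 'b': s1→{s0}; now {s0}.
Read 'c': s0→{s4}; now {s4}.
Read 'a': s4→∅; now ∅.
The set is empty and remains empty for the remaining 1 symbol.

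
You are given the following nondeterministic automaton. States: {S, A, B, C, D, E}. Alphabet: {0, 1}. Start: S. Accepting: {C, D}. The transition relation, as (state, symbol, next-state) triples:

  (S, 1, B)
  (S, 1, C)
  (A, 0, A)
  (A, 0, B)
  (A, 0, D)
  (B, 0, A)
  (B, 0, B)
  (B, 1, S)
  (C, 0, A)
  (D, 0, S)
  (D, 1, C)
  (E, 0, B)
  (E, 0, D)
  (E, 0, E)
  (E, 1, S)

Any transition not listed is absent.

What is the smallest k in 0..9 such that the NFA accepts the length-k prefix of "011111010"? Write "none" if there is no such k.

Start in {S}.
Read '0': S→∅; now ∅.
The set is empty and remains empty for the remaining 8 symbols.
No reachable set along the way intersects F.

none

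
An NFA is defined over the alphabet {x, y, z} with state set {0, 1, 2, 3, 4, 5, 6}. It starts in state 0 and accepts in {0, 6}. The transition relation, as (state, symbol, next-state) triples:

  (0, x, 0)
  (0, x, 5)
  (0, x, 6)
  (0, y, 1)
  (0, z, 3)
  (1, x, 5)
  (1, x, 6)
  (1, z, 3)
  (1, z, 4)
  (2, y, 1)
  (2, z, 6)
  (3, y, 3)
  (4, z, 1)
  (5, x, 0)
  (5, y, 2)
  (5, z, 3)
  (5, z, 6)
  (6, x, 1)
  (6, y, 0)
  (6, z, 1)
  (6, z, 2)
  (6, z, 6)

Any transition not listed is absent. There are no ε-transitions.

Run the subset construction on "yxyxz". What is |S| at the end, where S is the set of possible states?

4

Start in {0}.
Read 'y': 0→{1}; now {1}.
Read 'x': 1→{5, 6}; now {5, 6}.
Read 'y': 5→{2}, 6→{0}; now {0, 2}.
Read 'x': 0→{0, 5, 6}, 2→∅; now {0, 5, 6}.
Read 'z': 0→{3}, 5→{3, 6}, 6→{1, 2, 6}; now {1, 2, 3, 6}.
That set has 4 states.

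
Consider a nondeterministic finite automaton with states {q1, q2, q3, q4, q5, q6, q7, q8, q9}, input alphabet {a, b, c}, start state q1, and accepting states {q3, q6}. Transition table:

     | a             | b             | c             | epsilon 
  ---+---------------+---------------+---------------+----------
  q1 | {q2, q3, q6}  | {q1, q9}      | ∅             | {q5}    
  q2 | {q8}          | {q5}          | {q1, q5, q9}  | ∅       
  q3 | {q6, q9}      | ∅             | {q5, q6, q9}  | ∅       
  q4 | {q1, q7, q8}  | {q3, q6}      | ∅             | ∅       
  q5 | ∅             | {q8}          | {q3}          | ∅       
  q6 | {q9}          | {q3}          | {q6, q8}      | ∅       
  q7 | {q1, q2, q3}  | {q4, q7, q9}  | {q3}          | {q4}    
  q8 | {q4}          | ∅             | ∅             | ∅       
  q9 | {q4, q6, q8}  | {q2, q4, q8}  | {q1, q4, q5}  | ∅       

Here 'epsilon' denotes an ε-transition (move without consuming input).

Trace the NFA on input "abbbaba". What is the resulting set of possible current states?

∅

Start: ε-closure({q1}) = {q1, q5}.
Read 'a': q1→{q2, q3, q6}, q5→∅; now {q2, q3, q6}.
Read 'b': q2→{q5}, q3→∅, q6→{q3}; now {q3, q5}.
Read 'b': q3→∅, q5→{q8}; now {q8}.
Read 'b': q8→∅; now ∅.
The set is empty and remains empty for the remaining 3 symbols.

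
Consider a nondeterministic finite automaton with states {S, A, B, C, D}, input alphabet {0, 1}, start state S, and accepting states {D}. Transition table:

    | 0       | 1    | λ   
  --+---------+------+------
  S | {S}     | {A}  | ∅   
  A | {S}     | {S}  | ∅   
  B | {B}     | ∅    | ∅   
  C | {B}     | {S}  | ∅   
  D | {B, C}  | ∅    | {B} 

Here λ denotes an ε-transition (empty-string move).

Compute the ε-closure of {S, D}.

{S, B, D}

Begin with {S, D}.
ε-move D → B; add B.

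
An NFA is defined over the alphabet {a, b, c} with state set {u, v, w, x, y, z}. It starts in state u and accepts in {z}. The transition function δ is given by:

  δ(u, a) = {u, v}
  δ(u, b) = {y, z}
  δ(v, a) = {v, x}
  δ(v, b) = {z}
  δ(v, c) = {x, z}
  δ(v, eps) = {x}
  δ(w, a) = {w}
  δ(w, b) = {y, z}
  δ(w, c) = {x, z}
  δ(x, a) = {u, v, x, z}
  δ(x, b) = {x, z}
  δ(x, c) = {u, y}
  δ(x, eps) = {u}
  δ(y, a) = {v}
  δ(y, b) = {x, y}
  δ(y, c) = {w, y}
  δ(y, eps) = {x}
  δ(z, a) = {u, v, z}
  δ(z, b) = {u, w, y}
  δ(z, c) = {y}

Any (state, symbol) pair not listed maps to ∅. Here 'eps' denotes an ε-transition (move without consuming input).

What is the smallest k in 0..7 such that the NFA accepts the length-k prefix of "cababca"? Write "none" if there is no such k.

Start in {u}.
Read 'c': {u} → ∅.
The set is empty and remains empty for the remaining 6 symbols.
No reachable set along the way intersects F.

none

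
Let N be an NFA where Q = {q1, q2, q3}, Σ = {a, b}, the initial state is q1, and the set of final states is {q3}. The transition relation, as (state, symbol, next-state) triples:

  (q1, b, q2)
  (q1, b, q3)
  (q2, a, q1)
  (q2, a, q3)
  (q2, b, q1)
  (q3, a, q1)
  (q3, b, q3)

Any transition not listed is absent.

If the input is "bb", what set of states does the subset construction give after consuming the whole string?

{q1, q3}

Start in {q1}.
Read 'b': q1→{q2, q3}; now {q2, q3}.
Read 'b': q2→{q1}, q3→{q3}; now {q1, q3}.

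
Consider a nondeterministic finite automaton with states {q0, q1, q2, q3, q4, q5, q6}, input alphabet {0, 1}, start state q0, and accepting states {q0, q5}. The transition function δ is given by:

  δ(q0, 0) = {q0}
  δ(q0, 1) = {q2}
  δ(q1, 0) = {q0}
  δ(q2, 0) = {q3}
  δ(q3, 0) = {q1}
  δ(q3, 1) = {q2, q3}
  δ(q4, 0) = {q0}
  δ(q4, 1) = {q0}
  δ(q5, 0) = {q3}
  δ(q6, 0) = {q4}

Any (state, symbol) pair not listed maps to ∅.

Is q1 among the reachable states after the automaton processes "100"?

Yes

Start in {q0}.
Read '1': q0→{q2}; now {q2}.
Read '0': q2→{q3}; now {q3}.
Read '0': q3→{q1}; now {q1}.
State q1 is in {q1}.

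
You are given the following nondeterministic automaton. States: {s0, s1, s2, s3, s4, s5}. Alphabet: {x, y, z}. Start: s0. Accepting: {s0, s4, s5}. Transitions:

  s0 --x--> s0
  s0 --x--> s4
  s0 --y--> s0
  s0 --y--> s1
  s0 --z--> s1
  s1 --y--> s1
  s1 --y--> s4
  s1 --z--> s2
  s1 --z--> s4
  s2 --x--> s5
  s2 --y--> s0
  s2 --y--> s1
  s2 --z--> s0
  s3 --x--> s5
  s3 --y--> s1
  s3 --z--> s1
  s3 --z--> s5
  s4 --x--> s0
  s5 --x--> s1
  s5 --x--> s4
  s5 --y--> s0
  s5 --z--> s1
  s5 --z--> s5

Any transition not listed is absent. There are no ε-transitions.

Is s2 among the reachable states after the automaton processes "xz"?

No

Start in {s0}.
Read 'x': s0→{s0, s4}; now {s0, s4}.
Read 'z': s0→{s1}, s4→∅; now {s1}.
State s2 is not in {s1}.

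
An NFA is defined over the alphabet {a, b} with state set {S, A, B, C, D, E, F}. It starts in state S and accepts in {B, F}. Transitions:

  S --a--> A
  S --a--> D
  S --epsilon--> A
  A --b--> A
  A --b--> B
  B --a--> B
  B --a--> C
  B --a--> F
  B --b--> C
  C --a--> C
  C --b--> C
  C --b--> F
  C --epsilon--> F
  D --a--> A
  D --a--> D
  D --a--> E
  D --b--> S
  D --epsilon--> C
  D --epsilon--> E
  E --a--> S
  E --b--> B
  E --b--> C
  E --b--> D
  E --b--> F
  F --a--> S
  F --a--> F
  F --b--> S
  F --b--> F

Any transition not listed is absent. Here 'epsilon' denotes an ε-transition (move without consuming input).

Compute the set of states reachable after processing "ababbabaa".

{S, A, B, C, D, E, F}

Start: ε-closure({S}) = {S, A}.
Read 'a': {S, A} → {A, C, D, E, F}.
Read 'b': {A, C, D, E, F} → {S, A, B, C, D, E, F}.
Read 'a': {S, A, B, C, D, E, F} → {S, A, B, C, D, E, F}.
Read 'b': {S, A, B, C, D, E, F} → {S, A, B, C, D, E, F}.
Read 'b': {S, A, B, C, D, E, F} → {S, A, B, C, D, E, F}.
Read 'a': {S, A, B, C, D, E, F} → {S, A, B, C, D, E, F}.
Read 'b': {S, A, B, C, D, E, F} → {S, A, B, C, D, E, F}.
Read 'a': {S, A, B, C, D, E, F} → {S, A, B, C, D, E, F}.
Read 'a': {S, A, B, C, D, E, F} → {S, A, B, C, D, E, F}.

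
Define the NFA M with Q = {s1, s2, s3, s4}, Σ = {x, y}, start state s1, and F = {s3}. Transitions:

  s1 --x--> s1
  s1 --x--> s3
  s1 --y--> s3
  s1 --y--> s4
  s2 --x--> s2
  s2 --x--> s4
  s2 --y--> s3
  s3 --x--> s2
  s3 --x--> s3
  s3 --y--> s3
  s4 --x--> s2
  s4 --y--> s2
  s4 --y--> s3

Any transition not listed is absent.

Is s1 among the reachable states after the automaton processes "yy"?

No

Start in {s1}.
Read 'y': {s1} → {s3, s4}.
Read 'y': {s3, s4} → {s2, s3}.
State s1 is not in {s2, s3}.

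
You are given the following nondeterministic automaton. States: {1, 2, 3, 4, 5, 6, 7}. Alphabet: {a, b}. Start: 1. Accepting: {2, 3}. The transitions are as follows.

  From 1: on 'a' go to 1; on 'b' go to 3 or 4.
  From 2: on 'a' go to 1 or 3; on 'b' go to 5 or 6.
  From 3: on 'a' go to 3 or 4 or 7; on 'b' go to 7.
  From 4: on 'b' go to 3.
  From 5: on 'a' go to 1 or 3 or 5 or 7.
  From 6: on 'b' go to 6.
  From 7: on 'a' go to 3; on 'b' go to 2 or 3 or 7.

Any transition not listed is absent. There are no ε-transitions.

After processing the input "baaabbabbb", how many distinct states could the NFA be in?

5

Start in {1}.
Read 'b': 1→{3, 4}; now {3, 4}.
Read 'a': 3→{3, 4, 7}, 4→∅; now {3, 4, 7}.
Read 'a': 3→{3, 4, 7}, 4→∅, 7→{3}; now {3, 4, 7}.
Read 'a': 3→{3, 4, 7}, 4→∅, 7→{3}; now {3, 4, 7}.
Read 'b': 3→{7}, 4→{3}, 7→{2, 3, 7}; now {2, 3, 7}.
Read 'b': 2→{5, 6}, 3→{7}, 7→{2, 3, 7}; now {2, 3, 5, 6, 7}.
Read 'a': 2→{1, 3}, 3→{3, 4, 7}, 5→{1, 3, 5, 7}, 6→∅, 7→{3}; now {1, 3, 4, 5, 7}.
Read 'b': 1→{3, 4}, 3→{7}, 4→{3}, 5→∅, 7→{2, 3, 7}; now {2, 3, 4, 7}.
Read 'b': 2→{5, 6}, 3→{7}, 4→{3}, 7→{2, 3, 7}; now {2, 3, 5, 6, 7}.
Read 'b': 2→{5, 6}, 3→{7}, 5→∅, 6→{6}, 7→{2, 3, 7}; now {2, 3, 5, 6, 7}.
That set has 5 states.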